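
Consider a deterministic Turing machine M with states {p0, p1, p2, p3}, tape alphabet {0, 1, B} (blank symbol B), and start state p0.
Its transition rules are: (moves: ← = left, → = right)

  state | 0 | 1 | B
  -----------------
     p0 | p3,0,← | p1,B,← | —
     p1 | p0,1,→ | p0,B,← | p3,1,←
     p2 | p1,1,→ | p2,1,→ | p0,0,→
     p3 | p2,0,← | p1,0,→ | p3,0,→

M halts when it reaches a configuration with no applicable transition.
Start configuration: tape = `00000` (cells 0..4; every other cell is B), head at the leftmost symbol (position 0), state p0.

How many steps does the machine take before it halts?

17

state=p0 head=0 tape=B[0]0000B   (p0,0)→(p3,0,←)
state=p3 head=-1 tape=[B]00000B   (p3,B)→(p3,0,→)
state=p3 head=0 tape=0[0]0000B   (p3,0)→(p2,0,←)
state=p2 head=-1 tape=[0]00000B   (p2,0)→(p1,1,→)
state=p1 head=0 tape=1[0]0000B   (p1,0)→(p0,1,→)
state=p0 head=1 tape=11[0]000B   (p0,0)→(p3,0,←)
state=p3 head=0 tape=1[1]0000B   (p3,1)→(p1,0,→)
state=p1 head=1 tape=10[0]000B   (p1,0)→(p0,1,→)
state=p0 head=2 tape=101[0]00B   (p0,0)→(p3,0,←)
state=p3 head=1 tape=10[1]000B   (p3,1)→(p1,0,→)
state=p1 head=2 tape=100[0]00B   (p1,0)→(p0,1,→)
state=p0 head=3 tape=1001[0]0B   (p0,0)→(p3,0,←)
state=p3 head=2 tape=100[1]00B   (p3,1)→(p1,0,→)
state=p1 head=3 tape=1000[0]0B   (p1,0)→(p0,1,→)
state=p0 head=4 tape=10001[0]B   (p0,0)→(p3,0,←)
state=p3 head=3 tape=1000[1]0B   (p3,1)→(p1,0,→)
state=p1 head=4 tape=10000[0]B   (p1,0)→(p0,1,→)
state=p0 head=5 tape=100001[B]
M halts after 17 transitions.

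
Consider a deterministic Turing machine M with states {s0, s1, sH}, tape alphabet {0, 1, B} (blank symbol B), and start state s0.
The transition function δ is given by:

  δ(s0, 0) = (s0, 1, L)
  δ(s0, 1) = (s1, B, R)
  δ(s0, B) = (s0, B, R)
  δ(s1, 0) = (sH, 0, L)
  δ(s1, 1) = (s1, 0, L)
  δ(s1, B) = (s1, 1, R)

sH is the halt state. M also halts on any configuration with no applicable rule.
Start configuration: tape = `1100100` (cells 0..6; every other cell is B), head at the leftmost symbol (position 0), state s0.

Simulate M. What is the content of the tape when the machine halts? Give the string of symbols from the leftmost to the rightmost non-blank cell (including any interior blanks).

1000100

state=s0 head=0 tape=[1]100100   (s0,1)→(s1,B,R)
state=s1 head=1 tape=B[1]00100   (s1,1)→(s1,0,L)
state=s1 head=0 tape=[B]000100   (s1,B)→(s1,1,R)
state=s1 head=1 tape=1[0]00100   (s1,0)→(sH,0,L)
state=sH head=0 tape=[1]000100
The non-blank tape span at halt is 1000100.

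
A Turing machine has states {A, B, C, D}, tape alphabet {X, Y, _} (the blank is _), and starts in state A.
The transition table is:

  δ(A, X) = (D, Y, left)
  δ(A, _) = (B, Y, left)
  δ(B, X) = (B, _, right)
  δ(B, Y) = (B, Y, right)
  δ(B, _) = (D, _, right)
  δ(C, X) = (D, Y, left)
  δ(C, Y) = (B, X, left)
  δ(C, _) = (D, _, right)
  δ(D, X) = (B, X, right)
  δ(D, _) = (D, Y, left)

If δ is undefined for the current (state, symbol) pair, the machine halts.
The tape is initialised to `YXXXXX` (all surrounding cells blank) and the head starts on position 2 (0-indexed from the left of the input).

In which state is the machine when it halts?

state=A head=2 tape=YX[X]XXX__   (A,X)→(D,Y,left)
state=D head=1 tape=Y[X]YXXX__   (D,X)→(B,X,right)
state=B head=2 tape=YX[Y]XXX__   (B,Y)→(B,Y,right)
state=B head=3 tape=YXY[X]XX__   (B,X)→(B,_,right)
state=B head=4 tape=YXY_[X]X__   (B,X)→(B,_,right)
state=B head=5 tape=YXY__[X]__   (B,X)→(B,_,right)
state=B head=6 tape=YXY___[_]_   (B,_)→(D,_,right)
state=D head=7 tape=YXY____[_]   (D,_)→(D,Y,left)
state=D head=6 tape=YXY___[_]Y   (D,_)→(D,Y,left)
state=D head=5 tape=YXY__[_]YY   (D,_)→(D,Y,left)
state=D head=4 tape=YXY_[_]YYY   (D,_)→(D,Y,left)
state=D head=3 tape=YXY[_]YYYY   (D,_)→(D,Y,left)
state=D head=2 tape=YX[Y]YYYYY
No transition is defined for (D, Y); M halts in state D.

D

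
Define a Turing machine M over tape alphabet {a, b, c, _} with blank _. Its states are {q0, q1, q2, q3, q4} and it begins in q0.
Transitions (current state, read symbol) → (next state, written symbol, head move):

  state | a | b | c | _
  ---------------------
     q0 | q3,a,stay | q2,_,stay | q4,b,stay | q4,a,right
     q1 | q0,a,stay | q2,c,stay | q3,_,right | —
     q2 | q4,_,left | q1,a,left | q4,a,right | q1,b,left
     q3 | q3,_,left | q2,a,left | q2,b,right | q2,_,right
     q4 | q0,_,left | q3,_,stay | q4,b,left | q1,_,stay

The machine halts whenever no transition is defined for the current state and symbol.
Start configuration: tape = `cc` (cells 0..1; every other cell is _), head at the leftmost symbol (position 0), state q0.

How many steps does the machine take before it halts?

q0 | [c]c_   read c → write b, move stay, go to q4
q4 | [b]c_   read b → write _, move stay, go to q3
q3 | [_]c_   read _ → write _, move right, go to q2
q2 | _[c]_   read c → write a, move right, go to q4
q4 | _a[_]   read _ → write _, move stay, go to q1
q1 | _a[_]
M halts after 5 transitions.

5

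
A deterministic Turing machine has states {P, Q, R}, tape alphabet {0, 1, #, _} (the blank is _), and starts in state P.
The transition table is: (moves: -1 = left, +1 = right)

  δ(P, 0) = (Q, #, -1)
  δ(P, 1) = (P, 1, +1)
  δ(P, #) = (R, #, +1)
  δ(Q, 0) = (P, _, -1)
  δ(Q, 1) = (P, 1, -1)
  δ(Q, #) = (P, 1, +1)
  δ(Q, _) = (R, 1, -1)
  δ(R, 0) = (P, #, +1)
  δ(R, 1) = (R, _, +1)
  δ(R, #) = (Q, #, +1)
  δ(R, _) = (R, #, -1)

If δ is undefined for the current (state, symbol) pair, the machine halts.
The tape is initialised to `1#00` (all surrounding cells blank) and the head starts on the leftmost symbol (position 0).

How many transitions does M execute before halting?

9

P | [1]#00__   read 1 → write 1, move +1, go to P
P | 1[#]00__   read # → write #, move +1, go to R
R | 1#[0]0__   read 0 → write #, move +1, go to P
P | 1##[0]__   read 0 → write #, move -1, go to Q
Q | 1#[#]#__   read # → write 1, move +1, go to P
P | 1#1[#]__   read # → write #, move +1, go to R
R | 1#1#[_]_   read _ → write #, move -1, go to R
R | 1#1[#]#_   read # → write #, move +1, go to Q
Q | 1#1#[#]_   read # → write 1, move +1, go to P
P | 1#1#1[_]
M halts after 9 transitions.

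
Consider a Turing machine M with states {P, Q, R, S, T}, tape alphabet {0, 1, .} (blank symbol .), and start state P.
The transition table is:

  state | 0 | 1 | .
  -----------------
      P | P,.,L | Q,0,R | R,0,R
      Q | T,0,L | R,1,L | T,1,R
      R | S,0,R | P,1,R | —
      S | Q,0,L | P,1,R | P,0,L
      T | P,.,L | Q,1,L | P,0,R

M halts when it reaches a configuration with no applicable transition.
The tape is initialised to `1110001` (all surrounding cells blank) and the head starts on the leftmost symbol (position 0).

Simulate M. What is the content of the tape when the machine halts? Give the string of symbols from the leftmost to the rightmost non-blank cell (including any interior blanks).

0000010100

state=P head=0 tape=[1]110001....   (P,1)→(Q,0,R)
state=Q head=1 tape=0[1]10001....   (Q,1)→(R,1,L)
state=R head=0 tape=[0]110001....   (R,0)→(S,0,R)
state=S head=1 tape=0[1]10001....   (S,1)→(P,1,R)
state=P head=2 tape=01[1]0001....   (P,1)→(Q,0,R)
state=Q head=3 tape=010[0]001....   (Q,0)→(T,0,L)
state=T head=2 tape=01[0]0001....   (T,0)→(P,.,L)
state=P head=1 tape=0[1].0001....   (P,1)→(Q,0,R)
state=Q head=2 tape=00[.]0001....   (Q,.)→(T,1,R)
state=T head=3 tape=001[0]001....   (T,0)→(P,.,L)
state=P head=2 tape=00[1].001....   (P,1)→(Q,0,R)
state=Q head=3 tape=000[.]001....   (Q,.)→(T,1,R)
state=T head=4 tape=0001[0]01....   (T,0)→(P,.,L)
state=P head=3 tape=000[1].01....   (P,1)→(Q,0,R)
state=Q head=4 tape=0000[.]01....   (Q,.)→(T,1,R)
state=T head=5 tape=00001[0]1....   (T,0)→(P,.,L)
state=P head=4 tape=0000[1].1....   (P,1)→(Q,0,R)
state=Q head=5 tape=00000[.]1....   (Q,.)→(T,1,R)
state=T head=6 tape=000001[1]....   (T,1)→(Q,1,L)
state=Q head=5 tape=00000[1]1....   (Q,1)→(R,1,L)
state=R head=4 tape=0000[0]11....   (R,0)→(S,0,R)
state=S head=5 tape=00000[1]1....   (S,1)→(P,1,R)
state=P head=6 tape=000001[1]....   (P,1)→(Q,0,R)
state=Q head=7 tape=0000010[.]...   (Q,.)→(T,1,R)
state=T head=8 tape=00000101[.]..   (T,.)→(P,0,R)
state=P head=9 tape=000001010[.].   (P,.)→(R,0,R)
state=R head=10 tape=0000010100[.]
The non-blank tape span at halt is 0000010100.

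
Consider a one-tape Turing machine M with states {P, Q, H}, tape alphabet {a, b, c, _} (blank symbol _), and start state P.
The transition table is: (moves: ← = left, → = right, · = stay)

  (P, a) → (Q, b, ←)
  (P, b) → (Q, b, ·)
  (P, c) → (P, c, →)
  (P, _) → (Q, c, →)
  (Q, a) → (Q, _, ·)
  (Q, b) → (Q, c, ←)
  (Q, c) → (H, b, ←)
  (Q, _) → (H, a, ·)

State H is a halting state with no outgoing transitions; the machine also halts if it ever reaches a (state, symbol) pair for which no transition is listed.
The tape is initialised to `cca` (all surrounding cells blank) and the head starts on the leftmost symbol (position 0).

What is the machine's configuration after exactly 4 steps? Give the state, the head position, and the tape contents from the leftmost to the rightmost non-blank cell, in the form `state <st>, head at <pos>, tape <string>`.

state H, head at 0, tape cbb

state=P head=0 tape=[c]ca   (P,c)→(P,c,→)
state=P head=1 tape=c[c]a   (P,c)→(P,c,→)
state=P head=2 tape=cc[a]   (P,a)→(Q,b,←)
state=Q head=1 tape=c[c]b   (Q,c)→(H,b,←)
state=H head=0 tape=[c]bb
After 4 steps: state H, head at 0, tape cbb.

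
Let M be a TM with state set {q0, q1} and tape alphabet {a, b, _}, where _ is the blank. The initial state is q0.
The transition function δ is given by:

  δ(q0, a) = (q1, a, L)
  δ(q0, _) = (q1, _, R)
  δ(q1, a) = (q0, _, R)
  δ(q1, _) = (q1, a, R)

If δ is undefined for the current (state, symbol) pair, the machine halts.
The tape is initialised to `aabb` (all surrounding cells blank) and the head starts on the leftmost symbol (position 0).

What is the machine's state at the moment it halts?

state=q0 head=0 tape=_[a]abb   (q0,a)→(q1,a,L)
state=q1 head=-1 tape=[_]aabb   (q1,_)→(q1,a,R)
state=q1 head=0 tape=a[a]abb   (q1,a)→(q0,_,R)
state=q0 head=1 tape=a_[a]bb   (q0,a)→(q1,a,L)
state=q1 head=0 tape=a[_]abb   (q1,_)→(q1,a,R)
state=q1 head=1 tape=aa[a]bb   (q1,a)→(q0,_,R)
state=q0 head=2 tape=aa_[b]b
No transition is defined for (q0, b); M halts in state q0.

q0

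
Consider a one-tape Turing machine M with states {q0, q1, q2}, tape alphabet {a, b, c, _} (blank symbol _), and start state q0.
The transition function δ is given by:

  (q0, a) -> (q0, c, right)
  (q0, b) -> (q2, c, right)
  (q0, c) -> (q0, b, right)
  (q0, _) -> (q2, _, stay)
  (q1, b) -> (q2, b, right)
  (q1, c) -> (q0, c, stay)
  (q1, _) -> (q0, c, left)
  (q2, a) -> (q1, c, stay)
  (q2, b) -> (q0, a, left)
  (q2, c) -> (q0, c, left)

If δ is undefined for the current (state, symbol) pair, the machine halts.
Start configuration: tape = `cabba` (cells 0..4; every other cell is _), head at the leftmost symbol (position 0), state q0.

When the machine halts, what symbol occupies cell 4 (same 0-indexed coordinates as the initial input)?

c

q0 | [c]abba_   read c → write b, move right, go to q0
q0 | b[a]bba_   read a → write c, move right, go to q0
q0 | bc[b]ba_   read b → write c, move right, go to q2
q2 | bcc[b]a_   read b → write a, move left, go to q0
q0 | bc[c]aa_   read c → write b, move right, go to q0
q0 | bcb[a]a_   read a → write c, move right, go to q0
q0 | bcbc[a]_   read a → write c, move right, go to q0
q0 | bcbcc[_]   read _ → write _, move stay, go to q2
q2 | bcbcc[_]
Cell 4 holds c when M halts.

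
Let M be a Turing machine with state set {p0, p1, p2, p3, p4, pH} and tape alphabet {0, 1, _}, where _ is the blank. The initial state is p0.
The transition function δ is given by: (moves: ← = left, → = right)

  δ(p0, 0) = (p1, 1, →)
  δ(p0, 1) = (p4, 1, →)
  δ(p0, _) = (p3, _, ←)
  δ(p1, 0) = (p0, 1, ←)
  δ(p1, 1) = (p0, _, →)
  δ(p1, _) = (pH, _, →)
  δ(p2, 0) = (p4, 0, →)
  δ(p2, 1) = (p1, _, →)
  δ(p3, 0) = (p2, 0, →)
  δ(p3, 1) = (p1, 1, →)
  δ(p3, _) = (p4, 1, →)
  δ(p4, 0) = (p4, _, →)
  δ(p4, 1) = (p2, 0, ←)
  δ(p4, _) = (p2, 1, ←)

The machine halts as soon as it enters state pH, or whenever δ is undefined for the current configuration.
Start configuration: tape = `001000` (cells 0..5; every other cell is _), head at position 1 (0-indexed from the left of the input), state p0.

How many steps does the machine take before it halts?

p0 | 0[0]1000_   read 0 → write 1, move →, go to p1
p1 | 01[1]000_   read 1 → write _, move →, go to p0
p0 | 01_[0]00_   read 0 → write 1, move →, go to p1
p1 | 01_1[0]0_   read 0 → write 1, move ←, go to p0
p0 | 01_[1]10_   read 1 → write 1, move →, go to p4
p4 | 01_1[1]0_   read 1 → write 0, move ←, go to p2
p2 | 01_[1]00_   read 1 → write _, move →, go to p1
p1 | 01__[0]0_   read 0 → write 1, move ←, go to p0
p0 | 01_[_]10_   read _ → write _, move ←, go to p3
p3 | 01[_]_10_   read _ → write 1, move →, go to p4
p4 | 011[_]10_   read _ → write 1, move ←, go to p2
p2 | 01[1]110_   read 1 → write _, move →, go to p1
p1 | 01_[1]10_   read 1 → write _, move →, go to p0
p0 | 01__[1]0_   read 1 → write 1, move →, go to p4
p4 | 01__1[0]_   read 0 → write _, move →, go to p4
p4 | 01__1_[_]   read _ → write 1, move ←, go to p2
p2 | 01__1[_]1
M halts after 16 transitions.

16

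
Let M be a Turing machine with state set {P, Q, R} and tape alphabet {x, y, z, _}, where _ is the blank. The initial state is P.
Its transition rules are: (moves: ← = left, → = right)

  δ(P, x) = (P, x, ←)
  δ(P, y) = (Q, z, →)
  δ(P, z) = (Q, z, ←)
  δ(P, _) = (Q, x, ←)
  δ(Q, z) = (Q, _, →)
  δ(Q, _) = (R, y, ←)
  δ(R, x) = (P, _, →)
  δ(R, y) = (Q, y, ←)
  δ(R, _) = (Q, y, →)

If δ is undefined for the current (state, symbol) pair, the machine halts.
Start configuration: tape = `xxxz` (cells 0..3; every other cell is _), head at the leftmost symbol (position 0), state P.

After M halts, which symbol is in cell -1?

state=P head=0 tape=___[x]xxz   (P,x)→(P,x,←)
state=P head=-1 tape=__[_]xxxz   (P,_)→(Q,x,←)
state=Q head=-2 tape=_[_]xxxxz   (Q,_)→(R,y,←)
state=R head=-3 tape=[_]yxxxxz   (R,_)→(Q,y,→)
state=Q head=-2 tape=y[y]xxxxz
Cell -1 holds x when M halts.

x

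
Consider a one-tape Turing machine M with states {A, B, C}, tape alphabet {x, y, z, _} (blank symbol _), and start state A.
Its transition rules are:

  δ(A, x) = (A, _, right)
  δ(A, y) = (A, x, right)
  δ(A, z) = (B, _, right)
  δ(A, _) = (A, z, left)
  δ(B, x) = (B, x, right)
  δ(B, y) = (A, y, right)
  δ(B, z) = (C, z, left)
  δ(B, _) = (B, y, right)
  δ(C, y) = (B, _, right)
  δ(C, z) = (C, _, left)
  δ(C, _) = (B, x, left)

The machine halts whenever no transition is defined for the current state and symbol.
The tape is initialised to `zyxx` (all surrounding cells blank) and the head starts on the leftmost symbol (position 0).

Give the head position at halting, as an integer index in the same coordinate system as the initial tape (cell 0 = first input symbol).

2

A | [z]yxx_   read z → write _, move right, go to B
B | _[y]xx_   read y → write y, move right, go to A
A | _y[x]x_   read x → write _, move right, go to A
A | _y_[x]_   read x → write _, move right, go to A
A | _y__[_]   read _ → write z, move left, go to A
A | _y_[_]z   read _ → write z, move left, go to A
A | _y[_]zz   read _ → write z, move left, go to A
A | _[y]zzz   read y → write x, move right, go to A
A | _x[z]zz   read z → write _, move right, go to B
B | _x_[z]z   read z → write z, move left, go to C
C | _x[_]zz   read _ → write x, move left, go to B
B | _[x]xzz   read x → write x, move right, go to B
B | _x[x]zz   read x → write x, move right, go to B
B | _xx[z]z   read z → write z, move left, go to C
C | _x[x]zz
At halt the head is at cell 2.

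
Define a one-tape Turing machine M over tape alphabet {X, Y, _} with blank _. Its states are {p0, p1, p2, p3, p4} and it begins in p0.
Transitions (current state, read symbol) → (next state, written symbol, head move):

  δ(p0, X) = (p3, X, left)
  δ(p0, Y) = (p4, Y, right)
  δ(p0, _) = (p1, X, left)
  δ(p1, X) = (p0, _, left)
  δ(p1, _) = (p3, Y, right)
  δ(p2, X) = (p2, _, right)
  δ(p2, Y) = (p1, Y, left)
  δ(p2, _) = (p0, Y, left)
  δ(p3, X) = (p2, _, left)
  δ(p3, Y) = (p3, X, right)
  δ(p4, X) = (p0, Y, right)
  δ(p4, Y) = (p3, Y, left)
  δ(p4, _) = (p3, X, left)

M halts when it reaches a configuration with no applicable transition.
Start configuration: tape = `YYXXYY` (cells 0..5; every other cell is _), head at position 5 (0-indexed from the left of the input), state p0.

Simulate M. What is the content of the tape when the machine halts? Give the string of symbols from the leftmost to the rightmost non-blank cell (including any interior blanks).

p0 | YYXXY[Y]_   read Y → write Y, move right, go to p4
p4 | YYXXYY[_]   read _ → write X, move left, go to p3
p3 | YYXXY[Y]X   read Y → write X, move right, go to p3
p3 | YYXXYX[X]   read X → write _, move left, go to p2
p2 | YYXXY[X]_   read X → write _, move right, go to p2
p2 | YYXXY_[_]   read _ → write Y, move left, go to p0
p0 | YYXXY[_]Y   read _ → write X, move left, go to p1
p1 | YYXX[Y]XY
The non-blank tape span at halt is YYXXYXY.

YYXXYXY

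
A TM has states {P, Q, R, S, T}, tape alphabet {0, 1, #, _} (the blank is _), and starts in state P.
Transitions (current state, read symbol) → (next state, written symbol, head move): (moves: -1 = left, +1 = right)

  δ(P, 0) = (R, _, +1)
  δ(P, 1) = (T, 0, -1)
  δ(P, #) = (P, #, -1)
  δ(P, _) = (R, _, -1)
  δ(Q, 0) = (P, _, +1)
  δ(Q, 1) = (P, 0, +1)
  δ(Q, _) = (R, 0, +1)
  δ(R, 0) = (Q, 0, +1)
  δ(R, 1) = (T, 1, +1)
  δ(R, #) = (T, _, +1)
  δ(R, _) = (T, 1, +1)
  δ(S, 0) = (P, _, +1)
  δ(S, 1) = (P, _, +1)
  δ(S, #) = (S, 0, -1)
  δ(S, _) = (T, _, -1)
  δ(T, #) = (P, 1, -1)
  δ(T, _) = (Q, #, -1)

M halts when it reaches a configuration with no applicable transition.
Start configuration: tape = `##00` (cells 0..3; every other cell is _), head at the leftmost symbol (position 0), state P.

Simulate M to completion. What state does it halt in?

T

state=P head=0 tape=__[#]#00   (P,#)→(P,#,-1)
state=P head=-1 tape=_[_]##00   (P,_)→(R,_,-1)
state=R head=-2 tape=[_]_##00   (R,_)→(T,1,+1)
state=T head=-1 tape=1[_]##00   (T,_)→(Q,#,-1)
state=Q head=-2 tape=[1]###00   (Q,1)→(P,0,+1)
state=P head=-1 tape=0[#]##00   (P,#)→(P,#,-1)
state=P head=-2 tape=[0]###00   (P,0)→(R,_,+1)
state=R head=-1 tape=_[#]##00   (R,#)→(T,_,+1)
state=T head=0 tape=__[#]#00   (T,#)→(P,1,-1)
state=P head=-1 tape=_[_]1#00   (P,_)→(R,_,-1)
state=R head=-2 tape=[_]_1#00   (R,_)→(T,1,+1)
state=T head=-1 tape=1[_]1#00   (T,_)→(Q,#,-1)
state=Q head=-2 tape=[1]#1#00   (Q,1)→(P,0,+1)
state=P head=-1 tape=0[#]1#00   (P,#)→(P,#,-1)
state=P head=-2 tape=[0]#1#00   (P,0)→(R,_,+1)
state=R head=-1 tape=_[#]1#00   (R,#)→(T,_,+1)
state=T head=0 tape=__[1]#00
No transition is defined for (T, 1); M halts in state T.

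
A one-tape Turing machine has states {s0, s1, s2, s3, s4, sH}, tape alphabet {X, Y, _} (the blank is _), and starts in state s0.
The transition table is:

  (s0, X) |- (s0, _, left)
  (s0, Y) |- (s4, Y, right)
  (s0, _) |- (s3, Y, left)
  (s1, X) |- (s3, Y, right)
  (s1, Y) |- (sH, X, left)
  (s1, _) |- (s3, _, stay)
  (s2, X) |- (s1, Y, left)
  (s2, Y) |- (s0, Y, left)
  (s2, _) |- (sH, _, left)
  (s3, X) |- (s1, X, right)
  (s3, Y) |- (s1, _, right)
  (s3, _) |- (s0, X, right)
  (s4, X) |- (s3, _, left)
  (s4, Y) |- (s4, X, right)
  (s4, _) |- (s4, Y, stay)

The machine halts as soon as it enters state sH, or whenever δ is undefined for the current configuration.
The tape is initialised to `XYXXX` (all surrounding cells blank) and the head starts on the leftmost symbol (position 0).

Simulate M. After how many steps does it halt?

31

state=s0 head=0 tape=__[X]YXXX_   (s0,X)→(s0,_,left)
state=s0 head=-1 tape=_[_]_YXXX_   (s0,_)→(s3,Y,left)
state=s3 head=-2 tape=[_]Y_YXXX_   (s3,_)→(s0,X,right)
state=s0 head=-1 tape=X[Y]_YXXX_   (s0,Y)→(s4,Y,right)
state=s4 head=0 tape=XY[_]YXXX_   (s4,_)→(s4,Y,stay)
state=s4 head=0 tape=XY[Y]YXXX_   (s4,Y)→(s4,X,right)
state=s4 head=1 tape=XYX[Y]XXX_   (s4,Y)→(s4,X,right)
state=s4 head=2 tape=XYXX[X]XX_   (s4,X)→(s3,_,left)
state=s3 head=1 tape=XYX[X]_XX_   (s3,X)→(s1,X,right)
state=s1 head=2 tape=XYXX[_]XX_   (s1,_)→(s3,_,stay)
state=s3 head=2 tape=XYXX[_]XX_   (s3,_)→(s0,X,right)
state=s0 head=3 tape=XYXXX[X]X_   (s0,X)→(s0,_,left)
state=s0 head=2 tape=XYXX[X]_X_   (s0,X)→(s0,_,left)
state=s0 head=1 tape=XYX[X]__X_   (s0,X)→(s0,_,left)
state=s0 head=0 tape=XY[X]___X_   (s0,X)→(s0,_,left)
state=s0 head=-1 tape=X[Y]____X_   (s0,Y)→(s4,Y,right)
state=s4 head=0 tape=XY[_]___X_   (s4,_)→(s4,Y,stay)
state=s4 head=0 tape=XY[Y]___X_   (s4,Y)→(s4,X,right)
state=s4 head=1 tape=XYX[_]__X_   (s4,_)→(s4,Y,stay)
state=s4 head=1 tape=XYX[Y]__X_   (s4,Y)→(s4,X,right)
state=s4 head=2 tape=XYXX[_]_X_   (s4,_)→(s4,Y,stay)
state=s4 head=2 tape=XYXX[Y]_X_   (s4,Y)→(s4,X,right)
state=s4 head=3 tape=XYXXX[_]X_   (s4,_)→(s4,Y,stay)
state=s4 head=3 tape=XYXXX[Y]X_   (s4,Y)→(s4,X,right)
state=s4 head=4 tape=XYXXXX[X]_   (s4,X)→(s3,_,left)
state=s3 head=3 tape=XYXXX[X]__   (s3,X)→(s1,X,right)
state=s1 head=4 tape=XYXXXX[_]_   (s1,_)→(s3,_,stay)
state=s3 head=4 tape=XYXXXX[_]_   (s3,_)→(s0,X,right)
state=s0 head=5 tape=XYXXXXX[_]   (s0,_)→(s3,Y,left)
state=s3 head=4 tape=XYXXXX[X]Y   (s3,X)→(s1,X,right)
state=s1 head=5 tape=XYXXXXX[Y]   (s1,Y)→(sH,X,left)
state=sH head=4 tape=XYXXXX[X]X
M halts after 31 transitions.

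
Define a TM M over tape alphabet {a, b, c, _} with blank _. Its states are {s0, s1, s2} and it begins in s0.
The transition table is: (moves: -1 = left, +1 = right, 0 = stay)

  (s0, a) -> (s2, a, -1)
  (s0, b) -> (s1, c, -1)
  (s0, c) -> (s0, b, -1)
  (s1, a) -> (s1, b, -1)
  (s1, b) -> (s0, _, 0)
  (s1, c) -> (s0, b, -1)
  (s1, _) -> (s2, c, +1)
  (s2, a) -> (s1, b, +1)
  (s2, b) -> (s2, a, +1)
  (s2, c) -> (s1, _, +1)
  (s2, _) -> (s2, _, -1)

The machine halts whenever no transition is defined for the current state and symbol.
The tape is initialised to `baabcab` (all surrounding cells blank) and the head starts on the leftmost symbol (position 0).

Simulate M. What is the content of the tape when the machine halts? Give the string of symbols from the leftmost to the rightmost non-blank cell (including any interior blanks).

state=s0 head=0 tape=_[b]aabcab   (s0,b)→(s1,c,-1)
state=s1 head=-1 tape=[_]caabcab   (s1,_)→(s2,c,+1)
state=s2 head=0 tape=c[c]aabcab   (s2,c)→(s1,_,+1)
state=s1 head=1 tape=c_[a]abcab   (s1,a)→(s1,b,-1)
state=s1 head=0 tape=c[_]babcab   (s1,_)→(s2,c,+1)
state=s2 head=1 tape=cc[b]abcab   (s2,b)→(s2,a,+1)
state=s2 head=2 tape=cca[a]bcab   (s2,a)→(s1,b,+1)
state=s1 head=3 tape=ccab[b]cab   (s1,b)→(s0,_,0)
state=s0 head=3 tape=ccab[_]cab
The non-blank tape span at halt is ccab_cab.

ccab_cab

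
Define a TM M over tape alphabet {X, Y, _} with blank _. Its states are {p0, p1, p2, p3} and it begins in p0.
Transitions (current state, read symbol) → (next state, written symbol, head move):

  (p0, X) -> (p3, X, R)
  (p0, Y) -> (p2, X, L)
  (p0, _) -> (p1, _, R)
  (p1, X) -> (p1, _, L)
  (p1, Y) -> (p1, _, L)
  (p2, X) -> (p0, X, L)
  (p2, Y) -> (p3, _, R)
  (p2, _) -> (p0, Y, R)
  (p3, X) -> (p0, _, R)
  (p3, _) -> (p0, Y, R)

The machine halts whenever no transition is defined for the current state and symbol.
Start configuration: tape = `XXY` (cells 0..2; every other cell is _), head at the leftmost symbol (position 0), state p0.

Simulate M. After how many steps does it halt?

state=p0 head=0 tape=[X]XY___   (p0,X)→(p3,X,R)
state=p3 head=1 tape=X[X]Y___   (p3,X)→(p0,_,R)
state=p0 head=2 tape=X_[Y]___   (p0,Y)→(p2,X,L)
state=p2 head=1 tape=X[_]X___   (p2,_)→(p0,Y,R)
state=p0 head=2 tape=XY[X]___   (p0,X)→(p3,X,R)
state=p3 head=3 tape=XYX[_]__   (p3,_)→(p0,Y,R)
state=p0 head=4 tape=XYXY[_]_   (p0,_)→(p1,_,R)
state=p1 head=5 tape=XYXY_[_]
M halts after 7 transitions.

7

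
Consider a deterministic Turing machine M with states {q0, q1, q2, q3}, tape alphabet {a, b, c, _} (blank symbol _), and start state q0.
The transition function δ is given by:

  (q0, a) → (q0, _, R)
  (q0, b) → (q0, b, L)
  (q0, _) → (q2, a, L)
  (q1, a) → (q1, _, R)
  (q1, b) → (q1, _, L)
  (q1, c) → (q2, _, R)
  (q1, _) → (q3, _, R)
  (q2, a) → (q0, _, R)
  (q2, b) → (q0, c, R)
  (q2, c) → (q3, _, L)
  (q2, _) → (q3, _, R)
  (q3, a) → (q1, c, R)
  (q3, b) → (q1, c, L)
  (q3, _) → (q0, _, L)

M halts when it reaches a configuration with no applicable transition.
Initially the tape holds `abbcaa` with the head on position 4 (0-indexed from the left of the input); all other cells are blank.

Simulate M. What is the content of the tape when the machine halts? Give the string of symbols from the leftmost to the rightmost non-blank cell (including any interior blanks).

state=q0 head=4 tape=abbc[a]a___   (q0,a)→(q0,_,R)
state=q0 head=5 tape=abbc_[a]___   (q0,a)→(q0,_,R)
state=q0 head=6 tape=abbc__[_]__   (q0,_)→(q2,a,L)
state=q2 head=5 tape=abbc_[_]a__   (q2,_)→(q3,_,R)
state=q3 head=6 tape=abbc__[a]__   (q3,a)→(q1,c,R)
state=q1 head=7 tape=abbc__c[_]_   (q1,_)→(q3,_,R)
state=q3 head=8 tape=abbc__c_[_]   (q3,_)→(q0,_,L)
state=q0 head=7 tape=abbc__c[_]_   (q0,_)→(q2,a,L)
state=q2 head=6 tape=abbc__[c]a_   (q2,c)→(q3,_,L)
state=q3 head=5 tape=abbc_[_]_a_   (q3,_)→(q0,_,L)
state=q0 head=4 tape=abbc[_]__a_   (q0,_)→(q2,a,L)
state=q2 head=3 tape=abb[c]a__a_   (q2,c)→(q3,_,L)
state=q3 head=2 tape=ab[b]_a__a_   (q3,b)→(q1,c,L)
state=q1 head=1 tape=a[b]c_a__a_   (q1,b)→(q1,_,L)
state=q1 head=0 tape=[a]_c_a__a_   (q1,a)→(q1,_,R)
state=q1 head=1 tape=_[_]c_a__a_   (q1,_)→(q3,_,R)
state=q3 head=2 tape=__[c]_a__a_
The non-blank tape span at halt is c_a__a.

c_a__a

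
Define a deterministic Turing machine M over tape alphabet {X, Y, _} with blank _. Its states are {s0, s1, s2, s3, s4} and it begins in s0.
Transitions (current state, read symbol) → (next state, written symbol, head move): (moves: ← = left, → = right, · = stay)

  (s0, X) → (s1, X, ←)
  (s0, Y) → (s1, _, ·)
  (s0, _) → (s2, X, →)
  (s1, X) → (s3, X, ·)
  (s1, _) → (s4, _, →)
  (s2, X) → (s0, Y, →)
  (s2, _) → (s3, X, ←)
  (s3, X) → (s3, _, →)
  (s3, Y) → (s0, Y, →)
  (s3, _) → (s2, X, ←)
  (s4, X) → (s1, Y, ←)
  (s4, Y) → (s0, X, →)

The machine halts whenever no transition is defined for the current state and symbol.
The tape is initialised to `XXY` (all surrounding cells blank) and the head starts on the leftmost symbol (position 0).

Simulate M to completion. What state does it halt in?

state=s0 head=0 tape=_[X]XY___   (s0,X)→(s1,X,←)
state=s1 head=-1 tape=[_]XXY___   (s1,_)→(s4,_,→)
state=s4 head=0 tape=_[X]XY___   (s4,X)→(s1,Y,←)
state=s1 head=-1 tape=[_]YXY___   (s1,_)→(s4,_,→)
state=s4 head=0 tape=_[Y]XY___   (s4,Y)→(s0,X,→)
state=s0 head=1 tape=_X[X]Y___   (s0,X)→(s1,X,←)
state=s1 head=0 tape=_[X]XY___   (s1,X)→(s3,X,·)
state=s3 head=0 tape=_[X]XY___   (s3,X)→(s3,_,→)
state=s3 head=1 tape=__[X]Y___   (s3,X)→(s3,_,→)
state=s3 head=2 tape=___[Y]___   (s3,Y)→(s0,Y,→)
state=s0 head=3 tape=___Y[_]__   (s0,_)→(s2,X,→)
state=s2 head=4 tape=___YX[_]_   (s2,_)→(s3,X,←)
state=s3 head=3 tape=___Y[X]X_   (s3,X)→(s3,_,→)
state=s3 head=4 tape=___Y_[X]_   (s3,X)→(s3,_,→)
state=s3 head=5 tape=___Y__[_]   (s3,_)→(s2,X,←)
state=s2 head=4 tape=___Y_[_]X   (s2,_)→(s3,X,←)
state=s3 head=3 tape=___Y[_]XX   (s3,_)→(s2,X,←)
state=s2 head=2 tape=___[Y]XXX
No transition is defined for (s2, Y); M halts in state s2.

s2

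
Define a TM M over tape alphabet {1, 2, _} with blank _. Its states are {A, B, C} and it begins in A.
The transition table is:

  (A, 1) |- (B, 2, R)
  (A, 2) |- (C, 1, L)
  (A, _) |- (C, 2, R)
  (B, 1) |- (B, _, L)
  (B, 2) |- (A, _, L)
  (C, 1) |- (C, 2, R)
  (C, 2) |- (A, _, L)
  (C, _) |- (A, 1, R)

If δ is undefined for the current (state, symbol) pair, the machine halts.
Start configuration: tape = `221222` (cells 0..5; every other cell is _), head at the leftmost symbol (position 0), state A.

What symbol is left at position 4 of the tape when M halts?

A | __[2]21222   read 2 → write 1, move L, go to C
C | _[_]121222   read _ → write 1, move R, go to A
A | _1[1]21222   read 1 → write 2, move R, go to B
B | _12[2]1222   read 2 → write _, move L, go to A
A | _1[2]_1222   read 2 → write 1, move L, go to C
C | _[1]1_1222   read 1 → write 2, move R, go to C
C | _2[1]_1222   read 1 → write 2, move R, go to C
C | _22[_]1222   read _ → write 1, move R, go to A
A | _221[1]222   read 1 → write 2, move R, go to B
B | _2212[2]22   read 2 → write _, move L, go to A
A | _221[2]_22   read 2 → write 1, move L, go to C
C | _22[1]1_22   read 1 → write 2, move R, go to C
C | _222[1]_22   read 1 → write 2, move R, go to C
C | _2222[_]22   read _ → write 1, move R, go to A
A | _22221[2]2   read 2 → write 1, move L, go to C
C | _2222[1]12   read 1 → write 2, move R, go to C
C | _22222[1]2   read 1 → write 2, move R, go to C
C | _222222[2]   read 2 → write _, move L, go to A
A | _22222[2]_   read 2 → write 1, move L, go to C
C | _2222[2]1_   read 2 → write _, move L, go to A
A | _222[2]_1_   read 2 → write 1, move L, go to C
C | _22[2]1_1_   read 2 → write _, move L, go to A
A | _2[2]_1_1_   read 2 → write 1, move L, go to C
C | _[2]1_1_1_   read 2 → write _, move L, go to A
A | [_]_1_1_1_   read _ → write 2, move R, go to C
C | 2[_]1_1_1_   read _ → write 1, move R, go to A
A | 21[1]_1_1_   read 1 → write 2, move R, go to B
B | 212[_]1_1_
Cell 4 holds 1 when M halts.

1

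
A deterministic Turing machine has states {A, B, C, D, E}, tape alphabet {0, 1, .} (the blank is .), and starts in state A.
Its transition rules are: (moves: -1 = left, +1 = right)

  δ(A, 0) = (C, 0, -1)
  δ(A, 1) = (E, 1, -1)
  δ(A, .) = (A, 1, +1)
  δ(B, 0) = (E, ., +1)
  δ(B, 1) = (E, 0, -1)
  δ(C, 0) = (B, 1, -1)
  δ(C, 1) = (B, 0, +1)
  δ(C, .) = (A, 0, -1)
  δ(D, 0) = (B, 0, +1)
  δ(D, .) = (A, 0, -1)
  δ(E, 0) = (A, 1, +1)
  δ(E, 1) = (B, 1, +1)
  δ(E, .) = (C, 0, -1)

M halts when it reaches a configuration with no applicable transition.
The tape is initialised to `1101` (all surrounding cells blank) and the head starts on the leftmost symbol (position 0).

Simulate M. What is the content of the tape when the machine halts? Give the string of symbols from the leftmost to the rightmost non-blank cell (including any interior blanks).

A | ...[1]101.   read 1 → write 1, move -1, go to E
E | ..[.]1101.   read . → write 0, move -1, go to C
C | .[.]01101.   read . → write 0, move -1, go to A
A | [.]001101.   read . → write 1, move +1, go to A
A | 1[0]01101.   read 0 → write 0, move -1, go to C
C | [1]001101.   read 1 → write 0, move +1, go to B
B | 0[0]01101.   read 0 → write ., move +1, go to E
E | 0.[0]1101.   read 0 → write 1, move +1, go to A
A | 0.1[1]101.   read 1 → write 1, move -1, go to E
E | 0.[1]1101.   read 1 → write 1, move +1, go to B
B | 0.1[1]101.   read 1 → write 0, move -1, go to E
E | 0.[1]0101.   read 1 → write 1, move +1, go to B
B | 0.1[0]101.   read 0 → write ., move +1, go to E
E | 0.1.[1]01.   read 1 → write 1, move +1, go to B
B | 0.1.1[0]1.   read 0 → write ., move +1, go to E
E | 0.1.1.[1].   read 1 → write 1, move +1, go to B
B | 0.1.1.1[.]
The non-blank tape span at halt is 0.1.1.1.

0.1.1.1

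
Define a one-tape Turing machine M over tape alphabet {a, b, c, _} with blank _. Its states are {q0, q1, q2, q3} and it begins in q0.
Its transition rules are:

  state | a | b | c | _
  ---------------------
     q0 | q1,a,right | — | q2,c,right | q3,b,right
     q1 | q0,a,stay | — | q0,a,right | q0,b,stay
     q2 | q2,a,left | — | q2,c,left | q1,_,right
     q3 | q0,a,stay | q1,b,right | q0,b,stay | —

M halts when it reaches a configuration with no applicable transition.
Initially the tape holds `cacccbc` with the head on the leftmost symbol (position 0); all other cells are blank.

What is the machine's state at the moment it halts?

q0 | _[c]acccbc   read c → write c, move right, go to q2
q2 | _c[a]cccbc   read a → write a, move left, go to q2
q2 | _[c]acccbc   read c → write c, move left, go to q2
q2 | [_]cacccbc   read _ → write _, move right, go to q1
q1 | _[c]acccbc   read c → write a, move right, go to q0
q0 | _a[a]cccbc   read a → write a, move right, go to q1
q1 | _aa[c]ccbc   read c → write a, move right, go to q0
q0 | _aaa[c]cbc   read c → write c, move right, go to q2
q2 | _aaac[c]bc   read c → write c, move left, go to q2
q2 | _aaa[c]cbc   read c → write c, move left, go to q2
q2 | _aa[a]ccbc   read a → write a, move left, go to q2
q2 | _a[a]accbc   read a → write a, move left, go to q2
q2 | _[a]aaccbc   read a → write a, move left, go to q2
q2 | [_]aaaccbc   read _ → write _, move right, go to q1
q1 | _[a]aaccbc   read a → write a, move stay, go to q0
q0 | _[a]aaccbc   read a → write a, move right, go to q1
q1 | _a[a]accbc   read a → write a, move stay, go to q0
q0 | _a[a]accbc   read a → write a, move right, go to q1
q1 | _aa[a]ccbc   read a → write a, move stay, go to q0
q0 | _aa[a]ccbc   read a → write a, move right, go to q1
q1 | _aaa[c]cbc   read c → write a, move right, go to q0
q0 | _aaaa[c]bc   read c → write c, move right, go to q2
q2 | _aaaac[b]c
No transition is defined for (q2, b); M halts in state q2.

q2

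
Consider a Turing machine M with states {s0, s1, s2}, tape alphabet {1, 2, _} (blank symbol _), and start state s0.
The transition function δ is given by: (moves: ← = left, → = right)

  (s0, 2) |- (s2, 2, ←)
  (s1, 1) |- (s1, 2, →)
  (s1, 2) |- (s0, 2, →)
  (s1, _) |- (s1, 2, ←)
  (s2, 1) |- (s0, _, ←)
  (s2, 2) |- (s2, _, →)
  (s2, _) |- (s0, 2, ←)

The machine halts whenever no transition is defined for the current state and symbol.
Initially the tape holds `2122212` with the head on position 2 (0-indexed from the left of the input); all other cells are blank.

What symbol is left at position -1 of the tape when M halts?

state=s0 head=2 tape=__21[2]2212   (s0,2)→(s2,2,←)
state=s2 head=1 tape=__2[1]22212   (s2,1)→(s0,_,←)
state=s0 head=0 tape=__[2]_22212   (s0,2)→(s2,2,←)
state=s2 head=-1 tape=_[_]2_22212   (s2,_)→(s0,2,←)
state=s0 head=-2 tape=[_]22_22212
Cell -1 holds 2 when M halts.

2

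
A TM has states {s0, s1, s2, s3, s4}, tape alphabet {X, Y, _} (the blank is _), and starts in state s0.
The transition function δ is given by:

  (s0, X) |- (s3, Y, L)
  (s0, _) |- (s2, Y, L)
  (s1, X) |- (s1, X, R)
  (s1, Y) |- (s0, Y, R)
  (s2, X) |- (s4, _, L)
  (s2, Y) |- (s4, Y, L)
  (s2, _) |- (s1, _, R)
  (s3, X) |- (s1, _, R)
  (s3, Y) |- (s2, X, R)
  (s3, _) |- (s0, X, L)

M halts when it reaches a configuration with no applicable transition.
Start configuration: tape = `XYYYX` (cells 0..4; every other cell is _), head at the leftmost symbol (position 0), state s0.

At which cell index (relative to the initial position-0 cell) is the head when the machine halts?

-2

s0 | ___[X]YYYX   read X → write Y, move L, go to s3
s3 | __[_]YYYYX   read _ → write X, move L, go to s0
s0 | _[_]XYYYYX   read _ → write Y, move L, go to s2
s2 | [_]YXYYYYX   read _ → write _, move R, go to s1
s1 | _[Y]XYYYYX   read Y → write Y, move R, go to s0
s0 | _Y[X]YYYYX   read X → write Y, move L, go to s3
s3 | _[Y]YYYYYX   read Y → write X, move R, go to s2
s2 | _X[Y]YYYYX   read Y → write Y, move L, go to s4
s4 | _[X]YYYYYX
At halt the head is at cell -2.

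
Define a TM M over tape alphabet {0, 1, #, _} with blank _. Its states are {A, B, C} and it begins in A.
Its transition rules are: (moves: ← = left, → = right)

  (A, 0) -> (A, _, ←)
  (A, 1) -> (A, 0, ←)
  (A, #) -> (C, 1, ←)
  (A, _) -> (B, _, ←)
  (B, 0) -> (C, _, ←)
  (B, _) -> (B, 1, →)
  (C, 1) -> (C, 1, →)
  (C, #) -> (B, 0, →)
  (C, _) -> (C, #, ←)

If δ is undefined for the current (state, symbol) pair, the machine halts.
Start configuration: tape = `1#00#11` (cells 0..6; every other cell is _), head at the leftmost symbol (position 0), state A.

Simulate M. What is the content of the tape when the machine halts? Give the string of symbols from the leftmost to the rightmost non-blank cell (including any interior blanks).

110#00#11

A | __[1]#00#11   read 1 → write 0, move ←, go to A
A | _[_]0#00#11   read _ → write _, move ←, go to B
B | [_]_0#00#11   read _ → write 1, move →, go to B
B | 1[_]0#00#11   read _ → write 1, move →, go to B
B | 11[0]#00#11   read 0 → write _, move ←, go to C
C | 1[1]_#00#11   read 1 → write 1, move →, go to C
C | 11[_]#00#11   read _ → write #, move ←, go to C
C | 1[1]##00#11   read 1 → write 1, move →, go to C
C | 11[#]#00#11   read # → write 0, move →, go to B
B | 110[#]00#11
The non-blank tape span at halt is 110#00#11.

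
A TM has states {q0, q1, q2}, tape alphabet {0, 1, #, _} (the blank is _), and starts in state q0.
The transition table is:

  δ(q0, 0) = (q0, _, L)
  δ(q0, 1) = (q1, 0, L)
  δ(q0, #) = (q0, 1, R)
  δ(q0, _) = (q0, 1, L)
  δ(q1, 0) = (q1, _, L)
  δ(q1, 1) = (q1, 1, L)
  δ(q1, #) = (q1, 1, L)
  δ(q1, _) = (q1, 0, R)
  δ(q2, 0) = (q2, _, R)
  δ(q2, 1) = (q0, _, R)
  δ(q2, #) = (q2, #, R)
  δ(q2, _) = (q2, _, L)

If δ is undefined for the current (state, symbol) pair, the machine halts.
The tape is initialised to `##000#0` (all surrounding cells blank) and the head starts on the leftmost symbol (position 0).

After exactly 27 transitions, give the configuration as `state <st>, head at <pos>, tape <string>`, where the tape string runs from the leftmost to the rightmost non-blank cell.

state q1, head at -3, tape 00__10_00#0

state=q0 head=0 tape=____[#]#000#0   (q0,#)→(q0,1,R)
state=q0 head=1 tape=____1[#]000#0   (q0,#)→(q0,1,R)
state=q0 head=2 tape=____11[0]00#0   (q0,0)→(q0,_,L)
state=q0 head=1 tape=____1[1]_00#0   (q0,1)→(q1,0,L)
state=q1 head=0 tape=____[1]0_00#0   (q1,1)→(q1,1,L)
state=q1 head=-1 tape=___[_]10_00#0   (q1,_)→(q1,0,R)
state=q1 head=0 tape=___0[1]0_00#0   (q1,1)→(q1,1,L)
state=q1 head=-1 tape=___[0]10_00#0   (q1,0)→(q1,_,L)
state=q1 head=-2 tape=__[_]_10_00#0   (q1,_)→(q1,0,R)
state=q1 head=-1 tape=__0[_]10_00#0   (q1,_)→(q1,0,R)
state=q1 head=0 tape=__00[1]0_00#0   (q1,1)→(q1,1,L)
state=q1 head=-1 tape=__0[0]10_00#0   (q1,0)→(q1,_,L)
state=q1 head=-2 tape=__[0]_10_00#0   (q1,0)→(q1,_,L)
state=q1 head=-3 tape=_[_]__10_00#0   (q1,_)→(q1,0,R)
state=q1 head=-2 tape=_0[_]_10_00#0   (q1,_)→(q1,0,R)
state=q1 head=-1 tape=_00[_]10_00#0   (q1,_)→(q1,0,R)
state=q1 head=0 tape=_000[1]0_00#0   (q1,1)→(q1,1,L)
state=q1 head=-1 tape=_00[0]10_00#0   (q1,0)→(q1,_,L)
state=q1 head=-2 tape=_0[0]_10_00#0   (q1,0)→(q1,_,L)
state=q1 head=-3 tape=_[0]__10_00#0   (q1,0)→(q1,_,L)
state=q1 head=-4 tape=[_]___10_00#0   (q1,_)→(q1,0,R)
state=q1 head=-3 tape=0[_]__10_00#0   (q1,_)→(q1,0,R)
state=q1 head=-2 tape=00[_]_10_00#0   (q1,_)→(q1,0,R)
state=q1 head=-1 tape=000[_]10_00#0   (q1,_)→(q1,0,R)
state=q1 head=0 tape=0000[1]0_00#0   (q1,1)→(q1,1,L)
state=q1 head=-1 tape=000[0]10_00#0   (q1,0)→(q1,_,L)
state=q1 head=-2 tape=00[0]_10_00#0   (q1,0)→(q1,_,L)
state=q1 head=-3 tape=0[0]__10_00#0
After 27 steps: state q1, head at -3, tape 00__10_00#0.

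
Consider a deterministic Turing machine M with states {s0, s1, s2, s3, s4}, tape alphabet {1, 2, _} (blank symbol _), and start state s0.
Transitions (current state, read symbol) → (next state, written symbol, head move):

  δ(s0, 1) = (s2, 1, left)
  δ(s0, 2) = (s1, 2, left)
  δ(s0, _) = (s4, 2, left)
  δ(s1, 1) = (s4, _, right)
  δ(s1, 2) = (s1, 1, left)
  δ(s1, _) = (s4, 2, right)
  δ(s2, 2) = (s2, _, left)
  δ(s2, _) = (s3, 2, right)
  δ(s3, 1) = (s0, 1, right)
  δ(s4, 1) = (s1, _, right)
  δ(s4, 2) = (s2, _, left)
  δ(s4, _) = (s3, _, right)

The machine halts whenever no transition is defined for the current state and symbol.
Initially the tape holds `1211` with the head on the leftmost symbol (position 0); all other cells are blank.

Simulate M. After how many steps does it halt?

7

state=s0 head=0 tape=_[1]211   (s0,1)→(s2,1,left)
state=s2 head=-1 tape=[_]1211   (s2,_)→(s3,2,right)
state=s3 head=0 tape=2[1]211   (s3,1)→(s0,1,right)
state=s0 head=1 tape=21[2]11   (s0,2)→(s1,2,left)
state=s1 head=0 tape=2[1]211   (s1,1)→(s4,_,right)
state=s4 head=1 tape=2_[2]11   (s4,2)→(s2,_,left)
state=s2 head=0 tape=2[_]_11   (s2,_)→(s3,2,right)
state=s3 head=1 tape=22[_]11
M halts after 7 transitions.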